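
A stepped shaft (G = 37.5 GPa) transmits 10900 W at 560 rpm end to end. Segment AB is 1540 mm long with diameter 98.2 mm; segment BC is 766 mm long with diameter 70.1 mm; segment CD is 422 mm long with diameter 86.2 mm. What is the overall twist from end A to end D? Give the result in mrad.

ω = 2π·560/60 = 58.64 rad/s, so T = P/ω = 10900 / 58.64 = 185.9 N·m.
J_AB = π(0.0982)⁴/32 = 9.13×10^-6 m⁴; J_BC = π(0.0701)⁴/32 = 2.37×10^-6 m⁴; J_CD = π(0.0862)⁴/32 = 5.42×10^-6 m⁴.
θ = (T/G)·Σ L_i/J_i = (185.9/37.5×10⁹)·(1.54/9.13×10^-6 + 0.766/2.37×10^-6 + 0.422/5.42×10^-6) = 2.824×10^-3 rad.

2.82 mrad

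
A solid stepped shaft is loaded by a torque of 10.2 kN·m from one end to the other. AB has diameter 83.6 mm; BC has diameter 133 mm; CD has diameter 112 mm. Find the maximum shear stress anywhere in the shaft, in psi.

Under the same torque, τ_max = 16T/(πd³) is largest where d is smallest — segment AB (d = 83.6 mm).
τ_max = 16·10200/(π·(0.0836)³) = 8.891×10^7 Pa.

12900 psi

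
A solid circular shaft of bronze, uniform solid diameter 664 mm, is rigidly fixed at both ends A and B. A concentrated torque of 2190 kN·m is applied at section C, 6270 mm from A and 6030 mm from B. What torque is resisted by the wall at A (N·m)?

1.07e6 N·m

With uniform GJ and both ends fixed, compatibility θ_AC = θ_CB gives T_A·a = T_B·b, together with T_A + T_B = T₀.
T_A = T₀·b/(a+b) = 2.190e6·6030/12300 = 1.074e6 N·m; T_B = 1.116e6 N·m.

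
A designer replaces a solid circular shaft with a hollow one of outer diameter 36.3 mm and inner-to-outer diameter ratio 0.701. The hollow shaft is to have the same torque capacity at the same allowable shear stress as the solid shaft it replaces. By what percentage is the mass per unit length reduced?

38.9 %

Equal τ_max and T ⇒ the solid shaft needs d_s³ = d_o³(1−k⁴), so d_s = 36.3·(1−0.701⁴)^(1/3) = 33.11 mm.
Area ratio A_h/A_s = d_o²(1−k²)/d_s² = (1−k²)/(1−k⁴)^(2/3) = 0.6115.
Mass saving = 1 − 0.6115 = 38.9 %.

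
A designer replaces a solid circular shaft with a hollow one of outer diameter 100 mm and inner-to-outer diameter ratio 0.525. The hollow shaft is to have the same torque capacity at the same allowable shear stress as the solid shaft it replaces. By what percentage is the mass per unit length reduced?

Equal τ_max and T ⇒ the solid shaft needs d_s³ = d_o³(1−k⁴), so d_s = 100·(1−0.525⁴)^(1/3) = 97.40 mm.
Area ratio A_h/A_s = d_o²(1−k²)/d_s² = (1−k²)/(1−k⁴)^(2/3) = 0.7636.
Mass saving = 1 − 0.7636 = 23.6 %.

23.6 %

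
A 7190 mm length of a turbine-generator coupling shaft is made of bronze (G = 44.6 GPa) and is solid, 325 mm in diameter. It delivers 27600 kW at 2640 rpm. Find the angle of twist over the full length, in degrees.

0.842°

ω = 2π·2640/60 = 276.5 rad/s, so T = P/ω = 27600×10³ / 276.5 = 99830 N·m.
J = πd⁴/32 = π(0.325)⁴/32 = 1.095×10^-3 m⁴.
θ = T·L/(G·J) = 99830 × 7.19 / (44.6×10⁹ × 1.095×10^-3) = 0.01469 rad.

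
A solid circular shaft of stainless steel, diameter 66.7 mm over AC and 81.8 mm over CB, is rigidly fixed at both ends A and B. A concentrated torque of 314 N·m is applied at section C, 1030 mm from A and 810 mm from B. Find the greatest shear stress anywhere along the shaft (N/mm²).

Compatibility: T_A·a/J_AC = T_B·b/J_CB with T_A + T_B = T₀.
J_AC = 1.94×10^-6 m⁴, J_CB = 4.40×10^-6 m⁴, so T_A = T₀·(J_AC/a)/((J_AC/a)+(J_CB/b)) = 81.00 N·m, T_B = 233.0 N·m.
τ in each portion: τ_AC = 1.39×10^6 Pa, τ_CB = 2.17×10^6 Pa; maximum is in CB.
τ_max = T_CB·r/J = 233.0·0.0409/4.40×10^-6 = 2.168×10^6 Pa.

2.17 N/mm²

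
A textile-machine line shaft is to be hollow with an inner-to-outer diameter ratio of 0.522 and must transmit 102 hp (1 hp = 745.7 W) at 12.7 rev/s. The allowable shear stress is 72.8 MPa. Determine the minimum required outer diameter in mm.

41.6 mm

ω = 2π·12.7 = 79.80 rad/s, so T = P/ω = 102×745.7 / 79.80 = 953.2 N·m.
For a hollow shaft with d_i/d_o = 0.522: τ_max = 16T/(π d_o³ (1−k⁴)), so d_o = [16T/(π τ_allow (1−k⁴))]^(1/3) = [16·953.2/(π·7.28×10^7·0.9258)]^(1/3) = 0.04161 m.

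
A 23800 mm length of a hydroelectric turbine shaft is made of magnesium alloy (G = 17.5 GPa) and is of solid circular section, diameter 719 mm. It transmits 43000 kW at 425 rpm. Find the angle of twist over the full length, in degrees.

2.87°

ω = 2π·425/60 = 44.51 rad/s, so T = P/ω = 43000×10³ / 44.51 = 966200 N·m.
J = πd⁴/32 = π(0.719)⁴/32 = 0.02624 m⁴.
θ = T·L/(G·J) = 966200 × 23.8 / (17.5×10⁹ × 0.02624) = 0.05008 rad.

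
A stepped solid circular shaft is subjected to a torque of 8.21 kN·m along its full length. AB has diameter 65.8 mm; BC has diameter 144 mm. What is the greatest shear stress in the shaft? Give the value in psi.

Under the same torque, τ_max = 16T/(πd³) is largest where d is smallest — segment AB (d = 65.8 mm).
τ_max = 16·8210/(π·(0.0658)³) = 1.468×10^8 Pa.

21300 psi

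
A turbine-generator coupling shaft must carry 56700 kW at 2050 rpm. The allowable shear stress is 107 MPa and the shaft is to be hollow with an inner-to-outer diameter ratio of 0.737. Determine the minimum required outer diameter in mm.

261 mm

ω = 2π·2050/60 = 214.7 rad/s, so T = P/ω = 56700×10³ / 214.7 = 264100 N·m.
For a hollow shaft with d_i/d_o = 0.737: τ_max = 16T/(π d_o³ (1−k⁴)), so d_o = [16T/(π τ_allow (1−k⁴))]^(1/3) = [16·264100/(π·1.07×10^8·0.7050)]^(1/3) = 0.2613 m.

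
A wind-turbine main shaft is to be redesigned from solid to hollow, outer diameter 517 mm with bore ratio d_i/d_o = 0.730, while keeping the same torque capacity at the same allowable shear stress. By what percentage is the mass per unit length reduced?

41.6 %

Equal τ_max and T ⇒ the solid shaft needs d_s³ = d_o³(1−k⁴), so d_s = 517·(1−0.730⁴)^(1/3) = 462.5 mm.
Area ratio A_h/A_s = d_o²(1−k²)/d_s² = (1−k²)/(1−k⁴)^(2/3) = 0.5836.
Mass saving = 1 − 0.5836 = 41.6 %.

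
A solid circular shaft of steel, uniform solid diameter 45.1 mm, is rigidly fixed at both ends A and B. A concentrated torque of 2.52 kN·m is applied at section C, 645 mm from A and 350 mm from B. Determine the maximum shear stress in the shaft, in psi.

With uniform GJ and both ends fixed, compatibility θ_AC = θ_CB gives T_A·a = T_B·b, together with T_A + T_B = T₀.
T_A = T₀·b/(a+b) = 2520·350/995.0 = 886.4 N·m; T_B = 1634 N·m.
τ in each portion: τ_AC = 4.92×10^7 Pa, τ_CB = 9.07×10^7 Pa; maximum is in CB.
τ_max = T_CB·r/J = 1634·0.0226/4.06×10^-7 = 9.069×10^7 Pa.

13200 psi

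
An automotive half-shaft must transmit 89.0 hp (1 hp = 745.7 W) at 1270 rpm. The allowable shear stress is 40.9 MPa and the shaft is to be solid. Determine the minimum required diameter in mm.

ω = 2π·1270/60 = 133.0 rad/s, so T = P/ω = 89.0×745.7 / 133.0 = 499.0 N·m.
For a solid shaft τ_max = 16T/(πd³), so d = (16T/(π τ_allow))^(1/3) = (16·499.0/(π·4.09×10^7))^(1/3) = 0.03961 m.

39.6 mm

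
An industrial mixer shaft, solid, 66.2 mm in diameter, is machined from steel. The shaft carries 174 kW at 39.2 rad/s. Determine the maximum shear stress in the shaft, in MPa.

77.9 MPa

ω = 39.2 rad/s, so T = P/ω = 174×10³ / 39.20 = 4439 N·m.
J = πd⁴/32 = π(0.0662)⁴/32 = 1.886×10^-6 m⁴.
τ_max = T·r/J = 4439 × 0.0331 / 1.886×10^-6 = 7.792×10^7 Pa.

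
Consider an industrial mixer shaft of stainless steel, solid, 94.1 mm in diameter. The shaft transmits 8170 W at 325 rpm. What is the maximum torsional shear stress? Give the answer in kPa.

ω = 2π·325/60 = 34.03 rad/s, so T = P/ω = 8170 / 34.03 = 240.1 N·m.
J = πd⁴/32 = π(0.0941)⁴/32 = 7.698×10^-6 m⁴.
τ_max = T·r/J = 240.1 × 0.0470 / 7.698×10^-6 = 1.467×10^6 Pa.

1470 kPa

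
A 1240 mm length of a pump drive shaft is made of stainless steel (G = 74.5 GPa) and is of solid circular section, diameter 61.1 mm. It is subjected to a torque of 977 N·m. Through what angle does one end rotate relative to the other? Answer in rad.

J = πd⁴/32 = π(0.0611)⁴/32 = 1.368×10^-6 m⁴.
θ = T·L/(G·J) = 977.0 × 1.24 / (74.5×10⁹ × 1.368×10^-6) = 0.01188 rad.

0.0119 rad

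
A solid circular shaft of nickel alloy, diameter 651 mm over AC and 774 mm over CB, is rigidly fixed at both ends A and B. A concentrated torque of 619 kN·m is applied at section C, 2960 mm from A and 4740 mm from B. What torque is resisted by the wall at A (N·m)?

275000 N·m

Compatibility: T_A·a/J_AC = T_B·b/J_CB with T_A + T_B = T₀.
J_AC = 0.0176 m⁴, J_CB = 0.0352 m⁴, so T_A = T₀·(J_AC/a)/((J_AC/a)+(J_CB/b)) = 275400 N·m, T_B = 343600 N·m.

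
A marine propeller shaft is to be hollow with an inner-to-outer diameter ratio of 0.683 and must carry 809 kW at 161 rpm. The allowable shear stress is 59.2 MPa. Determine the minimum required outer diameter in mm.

174 mm

ω = 2π·161/60 = 16.86 rad/s, so T = P/ω = 809×10³ / 16.86 = 47980 N·m.
For a hollow shaft with d_i/d_o = 0.683: τ_max = 16T/(π d_o³ (1−k⁴)), so d_o = [16T/(π τ_allow (1−k⁴))]^(1/3) = [16·47980/(π·5.92×10^7·0.7824)]^(1/3) = 0.1741 m.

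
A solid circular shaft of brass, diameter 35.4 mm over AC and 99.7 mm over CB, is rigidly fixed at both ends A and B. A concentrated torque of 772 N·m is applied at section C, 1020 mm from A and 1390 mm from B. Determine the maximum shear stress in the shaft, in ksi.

Compatibility: T_A·a/J_AC = T_B·b/J_CB with T_A + T_B = T₀.
J_AC = 1.54×10^-7 m⁴, J_CB = 9.70×10^-6 m⁴, so T_A = T₀·(J_AC/a)/((J_AC/a)+(J_CB/b)) = 16.37 N·m, T_B = 755.6 N·m.
τ in each portion: τ_AC = 1.88×10^6 Pa, τ_CB = 3.88×10^6 Pa; maximum is in CB.
τ_max = T_CB·r/J = 755.6·0.0498/9.70×10^-6 = 3.883×10^6 Pa.

0.563 ksi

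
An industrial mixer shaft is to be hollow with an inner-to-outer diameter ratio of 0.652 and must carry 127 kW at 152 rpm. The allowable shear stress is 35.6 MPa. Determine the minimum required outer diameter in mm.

ω = 2π·152/60 = 15.92 rad/s, so T = P/ω = 127×10³ / 15.92 = 7979 N·m.
For a hollow shaft with d_i/d_o = 0.652: τ_max = 16T/(π d_o³ (1−k⁴)), so d_o = [16T/(π τ_allow (1−k⁴))]^(1/3) = [16·7979/(π·3.56×10^7·0.8193)]^(1/3) = 0.1117 m.

112 mm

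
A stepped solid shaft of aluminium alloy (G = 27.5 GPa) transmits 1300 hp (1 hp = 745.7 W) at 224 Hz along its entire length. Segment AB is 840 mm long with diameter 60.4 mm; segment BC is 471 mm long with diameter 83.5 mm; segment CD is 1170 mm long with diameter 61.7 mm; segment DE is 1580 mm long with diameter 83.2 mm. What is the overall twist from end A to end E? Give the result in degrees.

2.73°

ω = 2π·224 = 1407 rad/s, so T = P/ω = 1300×745.7 / 1407 = 688.8 N·m.
J_AB = π(0.0604)⁴/32 = 1.31×10^-6 m⁴; J_BC = π(0.0835)⁴/32 = 4.77×10^-6 m⁴; J_CD = π(0.0617)⁴/32 = 1.42×10^-6 m⁴; J_DE = π(0.0832)⁴/32 = 4.70×10^-6 m⁴.
θ = (T/G)·Σ L_i/J_i = (688.8/27.5×10⁹)·(0.840/1.31×10^-6 + 0.471/4.77×10^-6 + 1.17/1.42×10^-6 + 1.58/4.70×10^-6) = 0.04758 rad.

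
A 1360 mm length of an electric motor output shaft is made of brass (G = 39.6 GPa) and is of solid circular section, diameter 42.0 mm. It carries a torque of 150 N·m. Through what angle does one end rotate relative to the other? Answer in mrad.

16.9 mrad

J = πd⁴/32 = π(0.0420)⁴/32 = 3.055×10^-7 m⁴.
θ = T·L/(G·J) = 150.0 × 1.36 / (39.6×10⁹ × 3.055×10^-7) = 0.01686 rad.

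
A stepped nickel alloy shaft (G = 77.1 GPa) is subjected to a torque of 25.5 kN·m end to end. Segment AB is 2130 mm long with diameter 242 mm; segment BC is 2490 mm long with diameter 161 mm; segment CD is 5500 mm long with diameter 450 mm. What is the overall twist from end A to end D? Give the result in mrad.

J_AB = π(0.242)⁴/32 = 3.37×10^-4 m⁴; J_BC = π(0.161)⁴/32 = 6.60×10^-5 m⁴; J_CD = π(0.450)⁴/32 = 4.03×10^-3 m⁴.
θ = (T/G)·Σ L_i/J_i = (25500/77.1×10⁹)·(2.13/3.37×10^-4 + 2.49/6.60×10^-5 + 5.50/4.03×10^-3) = 0.01503 rad.

15.0 mrad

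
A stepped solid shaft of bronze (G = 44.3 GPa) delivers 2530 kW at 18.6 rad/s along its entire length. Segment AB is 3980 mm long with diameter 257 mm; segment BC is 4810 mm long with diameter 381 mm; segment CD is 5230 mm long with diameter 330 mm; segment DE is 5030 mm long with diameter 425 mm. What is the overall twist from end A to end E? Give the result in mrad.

54.3 mrad

ω = 18.6 rad/s, so T = P/ω = 2530×10³ / 18.60 = 136000 N·m.
J_AB = π(0.257)⁴/32 = 4.28×10^-4 m⁴; J_BC = π(0.381)⁴/32 = 2.07×10^-3 m⁴; J_CD = π(0.330)⁴/32 = 1.16×10^-3 m⁴; J_DE = π(0.425)⁴/32 = 3.20×10^-3 m⁴.
θ = (T/G)·Σ L_i/J_i = (136000/44.3×10⁹)·(3.98/4.28×10^-4 + 4.81/2.07×10^-3 + 5.23/1.16×10^-3 + 5.03/3.20×10^-3) = 0.05429 rad.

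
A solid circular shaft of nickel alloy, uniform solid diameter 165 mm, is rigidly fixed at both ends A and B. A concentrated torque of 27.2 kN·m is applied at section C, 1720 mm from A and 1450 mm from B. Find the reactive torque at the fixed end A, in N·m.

12400 N·m

With uniform GJ and both ends fixed, compatibility θ_AC = θ_CB gives T_A·a = T_B·b, together with T_A + T_B = T₀.
T_A = T₀·b/(a+b) = 27200·1450/3170 = 12440 N·m; T_B = 14760 N·m.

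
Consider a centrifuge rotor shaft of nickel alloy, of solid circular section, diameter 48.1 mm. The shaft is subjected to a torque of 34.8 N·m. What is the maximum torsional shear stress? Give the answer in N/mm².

J = πd⁴/32 = π(0.0481)⁴/32 = 5.255×10^-7 m⁴.
τ_max = T·r/J = 34.80 × 0.0241 / 5.255×10^-7 = 1.593×10^6 Pa.

1.59 N/mm²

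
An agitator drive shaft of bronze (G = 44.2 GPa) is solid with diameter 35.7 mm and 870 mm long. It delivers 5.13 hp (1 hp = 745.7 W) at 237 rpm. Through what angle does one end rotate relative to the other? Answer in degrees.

1.09°

ω = 2π·237/60 = 24.82 rad/s, so T = P/ω = 5.13×745.7 / 24.82 = 154.1 N·m.
J = πd⁴/32 = π(0.0357)⁴/32 = 1.595×10^-7 m⁴.
θ = T·L/(G·J) = 154.1 × 0.870 / (44.2×10⁹ × 1.595×10^-7) = 0.01903 rad.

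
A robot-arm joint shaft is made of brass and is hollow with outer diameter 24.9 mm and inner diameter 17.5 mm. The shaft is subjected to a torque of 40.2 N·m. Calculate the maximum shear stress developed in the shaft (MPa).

17.5 MPa

J = π(d_o⁴ − d_i⁴)/32 = π(0.0249⁴ − 0.0175⁴)/32 = 2.853×10^-8 m⁴.
τ_max = T·r/J = 40.20 × 0.0124 / 2.853×10^-8 = 1.754×10^7 Pa.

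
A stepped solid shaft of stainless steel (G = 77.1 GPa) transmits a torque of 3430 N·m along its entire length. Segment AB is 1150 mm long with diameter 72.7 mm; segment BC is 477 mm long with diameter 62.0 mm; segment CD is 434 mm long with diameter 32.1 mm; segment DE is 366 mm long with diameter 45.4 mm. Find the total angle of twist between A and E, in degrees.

J_AB = π(0.0727)⁴/32 = 2.74×10^-6 m⁴; J_BC = π(0.0620)⁴/32 = 1.45×10^-6 m⁴; J_CD = π(0.0321)⁴/32 = 1.04×10^-7 m⁴; J_DE = π(0.0454)⁴/32 = 4.17×10^-7 m⁴.
θ = (T/G)·Σ L_i/J_i = (3430/77.1×10⁹)·(1.15/2.74×10^-6 + 0.477/1.45×10^-6 + 0.434/1.04×10^-7 + 0.366/4.17×10^-7) = 0.2576 rad.

14.8°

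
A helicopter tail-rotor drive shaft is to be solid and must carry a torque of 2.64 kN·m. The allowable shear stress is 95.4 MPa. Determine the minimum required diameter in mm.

52.0 mm

For a solid shaft τ_max = 16T/(πd³), so d = (16T/(π τ_allow))^(1/3) = (16·2640/(π·9.54×10^7))^(1/3) = 0.05204 m.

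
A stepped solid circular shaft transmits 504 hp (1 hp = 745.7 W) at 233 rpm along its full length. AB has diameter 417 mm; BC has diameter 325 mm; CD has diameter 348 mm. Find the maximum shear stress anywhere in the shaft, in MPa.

2.29 MPa

ω = 2π·233/60 = 24.40 rad/s, so T = P/ω = 504×745.7 / 24.40 = 15400 N·m.
Under the same torque, τ_max = 16T/(πd³) is largest where d is smallest — segment BC (d = 325 mm).
τ_max = 16·15400/(π·(0.325)³) = 2.285×10^6 Pa.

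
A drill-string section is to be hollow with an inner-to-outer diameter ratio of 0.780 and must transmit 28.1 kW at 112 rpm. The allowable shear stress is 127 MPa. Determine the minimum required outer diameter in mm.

ω = 2π·112/60 = 11.73 rad/s, so T = P/ω = 28.1×10³ / 11.73 = 2396 N·m.
For a hollow shaft with d_i/d_o = 0.780: τ_max = 16T/(π d_o³ (1−k⁴)), so d_o = [16T/(π τ_allow (1−k⁴))]^(1/3) = [16·2396/(π·1.27×10^8·0.6298)]^(1/3) = 0.05343 m.

53.4 mm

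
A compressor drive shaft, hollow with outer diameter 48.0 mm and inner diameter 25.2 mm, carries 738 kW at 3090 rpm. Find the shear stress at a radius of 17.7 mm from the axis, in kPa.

ω = 2π·3090/60 = 323.6 rad/s, so T = P/ω = 738×10³ / 323.6 = 2281 N·m.
J = π(d_o⁴ − d_i⁴)/32 = π(0.0480⁴ − 0.0252⁴)/32 = 4.816×10^-7 m⁴.
Shear stress varies linearly with radius: τ = T·r/J = 2281 × 0.0177 / 4.816×10^-7 = 8.383×10^7 Pa.

83800 kPa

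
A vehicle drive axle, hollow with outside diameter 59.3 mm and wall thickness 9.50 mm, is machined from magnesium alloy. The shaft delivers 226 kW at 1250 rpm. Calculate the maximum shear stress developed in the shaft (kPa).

ω = 2π·1250/60 = 130.9 rad/s, so T = P/ω = 226×10³ / 130.9 = 1727 N·m.
J = π(d_o⁴ − d_i⁴)/32 = π(0.0593⁴ − 0.0403⁴)/32 = 9.550×10^-7 m⁴.
τ_max = T·r/J = 1727 × 0.0296 / 9.550×10^-7 = 5.360×10^7 Pa.

53600 kPa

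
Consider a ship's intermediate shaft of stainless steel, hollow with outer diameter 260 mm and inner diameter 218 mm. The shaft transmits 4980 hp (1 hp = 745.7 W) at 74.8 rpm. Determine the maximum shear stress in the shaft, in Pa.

2.72e8 Pa

ω = 2π·74.8/60 = 7.833 rad/s, so T = P/ω = 4980×745.7 / 7.833 = 474100 N·m.
J = π(d_o⁴ − d_i⁴)/32 = π(0.260⁴ − 0.218⁴)/32 = 2.269×10^-4 m⁴.
τ_max = T·r/J = 474100 × 0.130 / 2.269×10^-4 = 2.716×10^8 Pa.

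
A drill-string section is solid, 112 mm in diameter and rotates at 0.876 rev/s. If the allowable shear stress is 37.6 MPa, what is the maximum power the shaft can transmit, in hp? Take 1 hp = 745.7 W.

76.6 hp

J = πd⁴/32 = π(0.112)⁴/32 = 1.545×10^-5 m⁴.
T_max = τ_allow·J/r = 3.76×10^7 × 1.545×10^-5 / 0.0560 = 10370 N·m.
ω = 2π·0.876 = 5.504 rad/s, so P_max = T_max·ω = 5.709×10^4 W.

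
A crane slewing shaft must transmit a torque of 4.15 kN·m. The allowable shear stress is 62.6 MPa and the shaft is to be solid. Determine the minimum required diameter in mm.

For a solid shaft τ_max = 16T/(πd³), so d = (16T/(π τ_allow))^(1/3) = (16·4150/(π·6.26×10^7))^(1/3) = 0.06963 m.

69.6 mm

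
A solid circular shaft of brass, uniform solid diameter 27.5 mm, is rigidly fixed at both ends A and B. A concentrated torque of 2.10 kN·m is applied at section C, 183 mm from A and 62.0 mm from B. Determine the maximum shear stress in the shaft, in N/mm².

With uniform GJ and both ends fixed, compatibility θ_AC = θ_CB gives T_A·a = T_B·b, together with T_A + T_B = T₀.
T_A = T₀·b/(a+b) = 2100·62.0/245.0 = 531.4 N·m; T_B = 1569 N·m.
τ in each portion: τ_AC = 1.30×10^8 Pa, τ_CB = 3.84×10^8 Pa; maximum is in CB.
τ_max = T_CB·r/J = 1569·0.0138/5.61×10^-8 = 3.841×10^8 Pa.

384 N/mm²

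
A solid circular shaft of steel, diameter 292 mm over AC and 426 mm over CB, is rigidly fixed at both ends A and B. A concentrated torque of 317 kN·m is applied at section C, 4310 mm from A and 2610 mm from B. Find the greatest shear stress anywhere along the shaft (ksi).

Compatibility: T_A·a/J_AC = T_B·b/J_CB with T_A + T_B = T₀.
J_AC = 7.14×10^-4 m⁴, J_CB = 3.23×10^-3 m⁴, so T_A = T₀·(J_AC/a)/((J_AC/a)+(J_CB/b)) = 37380 N·m, T_B = 279600 N·m.
τ in each portion: τ_AC = 7.65×10^6 Pa, τ_CB = 1.84×10^7 Pa; maximum is in CB.
τ_max = T_CB·r/J = 279600·0.213/3.23×10^-3 = 1.842×10^7 Pa.

2.67 ksi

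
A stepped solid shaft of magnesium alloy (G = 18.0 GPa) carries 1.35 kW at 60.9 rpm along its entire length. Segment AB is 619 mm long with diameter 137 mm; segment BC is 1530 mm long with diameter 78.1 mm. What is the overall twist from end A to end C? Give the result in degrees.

0.294°

ω = 2π·60.9/60 = 6.377 rad/s, so T = P/ω = 1.35×10³ / 6.377 = 211.7 N·m.
J_AB = π(0.137)⁴/32 = 3.46×10^-5 m⁴; J_BC = π(0.0781)⁴/32 = 3.65×10^-6 m⁴.
θ = (T/G)·Σ L_i/J_i = (211.7/18.0×10⁹)·(0.619/3.46×10^-5 + 1.53/3.65×10^-6) = 5.137×10^-3 rad.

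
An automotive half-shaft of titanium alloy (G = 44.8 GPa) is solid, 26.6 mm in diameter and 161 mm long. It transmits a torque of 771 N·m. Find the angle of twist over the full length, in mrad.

56.4 mrad

J = πd⁴/32 = π(0.0266)⁴/32 = 4.915×10^-8 m⁴.
θ = T·L/(G·J) = 771.0 × 0.161 / (44.8×10⁹ × 4.915×10^-8) = 0.05637 rad.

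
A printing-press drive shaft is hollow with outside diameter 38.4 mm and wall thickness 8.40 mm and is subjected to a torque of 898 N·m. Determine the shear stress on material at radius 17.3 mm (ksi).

J = π(d_o⁴ − d_i⁴)/32 = π(0.0384⁴ − 0.0216⁴)/32 = 1.921×10^-7 m⁴.
Shear stress varies linearly with radius: τ = T·r/J = 898.0 × 0.0173 / 1.921×10^-7 = 8.087×10^7 Pa.

11.7 ksi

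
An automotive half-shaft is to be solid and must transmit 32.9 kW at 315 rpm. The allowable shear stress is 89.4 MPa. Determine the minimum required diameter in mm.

ω = 2π·315/60 = 32.99 rad/s, so T = P/ω = 32.9×10³ / 32.99 = 997.4 N·m.
For a solid shaft τ_max = 16T/(πd³), so d = (16T/(π τ_allow))^(1/3) = (16·997.4/(π·8.94×10^7))^(1/3) = 0.03844 m.

38.4 mm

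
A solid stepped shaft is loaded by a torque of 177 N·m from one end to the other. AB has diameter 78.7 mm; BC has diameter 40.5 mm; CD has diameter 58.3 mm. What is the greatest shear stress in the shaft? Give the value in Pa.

Under the same torque, τ_max = 16T/(πd³) is largest where d is smallest — segment BC (d = 40.5 mm).
τ_max = 16·177.0/(π·(0.0405)³) = 1.357×10^7 Pa.

1.36e7 Pa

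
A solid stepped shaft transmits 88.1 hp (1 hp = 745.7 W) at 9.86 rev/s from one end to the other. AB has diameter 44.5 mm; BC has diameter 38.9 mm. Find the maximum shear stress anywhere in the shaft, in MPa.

ω = 2π·9.86 = 61.95 rad/s, so T = P/ω = 88.1×745.7 / 61.95 = 1060 N·m.
Under the same torque, τ_max = 16T/(πd³) is largest where d is smallest — segment BC (d = 38.9 mm).
τ_max = 16·1060/(π·(0.0389)³) = 9.175×10^7 Pa.

91.7 MPa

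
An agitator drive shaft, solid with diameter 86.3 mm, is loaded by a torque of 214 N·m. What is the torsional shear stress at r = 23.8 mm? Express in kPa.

935 kPa

J = πd⁴/32 = π(0.0863)⁴/32 = 5.446×10^-6 m⁴.
Shear stress varies linearly with radius: τ = T·r/J = 214.0 × 0.0238 / 5.446×10^-6 = 9.353×10^5 Pa.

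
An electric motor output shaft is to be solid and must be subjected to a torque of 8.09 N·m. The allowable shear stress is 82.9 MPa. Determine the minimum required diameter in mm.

For a solid shaft τ_max = 16T/(πd³), so d = (16T/(π τ_allow))^(1/3) = (16·8.090/(π·8.29×10^7))^(1/3) = 0.007921 m.

7.92 mm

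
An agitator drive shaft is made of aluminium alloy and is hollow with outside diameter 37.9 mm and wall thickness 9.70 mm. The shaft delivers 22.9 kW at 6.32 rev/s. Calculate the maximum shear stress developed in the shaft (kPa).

57200 kPa

ω = 2π·6.32 = 39.71 rad/s, so T = P/ω = 22.9×10³ / 39.71 = 576.7 N·m.
J = π(d_o⁴ − d_i⁴)/32 = π(0.0379⁴ − 0.0185⁴)/32 = 1.911×10^-7 m⁴.
τ_max = T·r/J = 576.7 × 0.0189 / 1.911×10^-7 = 5.720×10^7 Pa.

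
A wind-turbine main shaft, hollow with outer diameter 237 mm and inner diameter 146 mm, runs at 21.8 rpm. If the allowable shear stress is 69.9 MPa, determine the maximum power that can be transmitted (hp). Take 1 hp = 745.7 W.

J = π(d_o⁴ − d_i⁴)/32 = π(0.237⁴ − 0.146⁴)/32 = 2.651×10^-4 m⁴.
T_max = τ_allow·J/r = 6.99×10^7 × 2.651×10^-4 / 0.118 = 156400 N·m.
ω = 2π·21.8/60 = 2.283 rad/s, so P_max = T_max·ω = 3.570×10^5 W.

479 hp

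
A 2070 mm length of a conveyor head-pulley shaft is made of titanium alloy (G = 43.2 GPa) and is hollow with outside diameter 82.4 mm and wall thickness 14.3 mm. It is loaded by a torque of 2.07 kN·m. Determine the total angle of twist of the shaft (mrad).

J = π(d_o⁴ − d_i⁴)/32 = π(0.0824⁴ − 0.0538⁴)/32 = 3.703×10^-6 m⁴.
θ = T·L/(G·J) = 2070 × 2.07 / (43.2×10⁹ × 3.703×10^-6) = 0.02678 rad.

26.8 mrad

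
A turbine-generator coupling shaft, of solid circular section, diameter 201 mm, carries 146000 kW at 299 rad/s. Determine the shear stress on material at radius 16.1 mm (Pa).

4.91e7 Pa

ω = 299 rad/s, so T = P/ω = 146000×10³ / 299.0 = 488300 N·m.
J = πd⁴/32 = π(0.201)⁴/32 = 1.602×10^-4 m⁴.
Shear stress varies linearly with radius: τ = T·r/J = 488300 × 0.0161 / 1.602×10^-4 = 4.906×10^7 Pa.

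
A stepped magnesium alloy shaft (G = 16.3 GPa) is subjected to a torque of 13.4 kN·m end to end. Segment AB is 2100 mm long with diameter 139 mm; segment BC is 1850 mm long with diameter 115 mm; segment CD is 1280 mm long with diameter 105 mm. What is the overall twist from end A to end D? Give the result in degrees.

J_AB = π(0.139)⁴/32 = 3.66×10^-5 m⁴; J_BC = π(0.115)⁴/32 = 1.72×10^-5 m⁴; J_CD = π(0.105)⁴/32 = 1.19×10^-5 m⁴.
θ = (T/G)·Σ L_i/J_i = (13400/16.3×10⁹)·(2.10/3.66×10^-5 + 1.85/1.72×10^-5 + 1.28/1.19×10^-5) = 0.2239 rad.

12.8°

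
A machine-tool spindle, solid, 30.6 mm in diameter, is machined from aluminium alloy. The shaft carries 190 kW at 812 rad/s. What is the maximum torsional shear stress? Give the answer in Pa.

4.16e7 Pa

ω = 812 rad/s, so T = P/ω = 190×10³ / 812.0 = 234.0 N·m.
J = πd⁴/32 = π(0.0306)⁴/32 = 8.608×10^-8 m⁴.
τ_max = T·r/J = 234.0 × 0.0153 / 8.608×10^-8 = 4.159×10^7 Pa.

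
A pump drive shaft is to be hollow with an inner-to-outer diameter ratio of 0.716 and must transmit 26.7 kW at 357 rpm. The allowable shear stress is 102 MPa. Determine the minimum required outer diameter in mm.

ω = 2π·357/60 = 37.38 rad/s, so T = P/ω = 26.7×10³ / 37.38 = 714.2 N·m.
For a hollow shaft with d_i/d_o = 0.716: τ_max = 16T/(π d_o³ (1−k⁴)), so d_o = [16T/(π τ_allow (1−k⁴))]^(1/3) = [16·714.2/(π·1.02×10^8·0.7372)]^(1/3) = 0.03644 m.

36.4 mm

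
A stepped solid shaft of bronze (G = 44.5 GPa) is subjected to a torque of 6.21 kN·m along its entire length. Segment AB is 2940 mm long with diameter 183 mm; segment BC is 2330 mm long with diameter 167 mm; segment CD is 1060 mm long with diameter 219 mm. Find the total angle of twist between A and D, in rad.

J_AB = π(0.183)⁴/32 = 1.10×10^-4 m⁴; J_BC = π(0.167)⁴/32 = 7.64×10^-5 m⁴; J_CD = π(0.219)⁴/32 = 2.26×10^-4 m⁴.
θ = (T/G)·Σ L_i/J_i = (6210/44.5×10⁹)·(2.94/1.10×10^-4 + 2.33/7.64×10^-5 + 1.06/2.26×10^-4) = 8.639×10^-3 rad.

0.00864 rad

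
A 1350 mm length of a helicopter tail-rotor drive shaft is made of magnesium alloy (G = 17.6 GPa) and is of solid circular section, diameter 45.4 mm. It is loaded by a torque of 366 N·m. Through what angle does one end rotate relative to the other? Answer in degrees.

J = πd⁴/32 = π(0.0454)⁴/32 = 4.171×10^-7 m⁴.
θ = T·L/(G·J) = 366.0 × 1.35 / (17.6×10⁹ × 4.171×10^-7) = 0.06731 rad.

3.86°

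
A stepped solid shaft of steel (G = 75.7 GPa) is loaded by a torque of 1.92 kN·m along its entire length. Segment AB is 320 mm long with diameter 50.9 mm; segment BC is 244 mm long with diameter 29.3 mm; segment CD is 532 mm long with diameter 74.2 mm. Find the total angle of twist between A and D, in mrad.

102 mrad

J_AB = π(0.0509)⁴/32 = 6.59×10^-7 m⁴; J_BC = π(0.0293)⁴/32 = 7.24×10^-8 m⁴; J_CD = π(0.0742)⁴/32 = 2.98×10^-6 m⁴.
θ = (T/G)·Σ L_i/J_i = (1920/75.7×10⁹)·(0.320/6.59×10^-7 + 0.244/7.24×10^-8 + 0.532/2.98×10^-6) = 0.1024 rad.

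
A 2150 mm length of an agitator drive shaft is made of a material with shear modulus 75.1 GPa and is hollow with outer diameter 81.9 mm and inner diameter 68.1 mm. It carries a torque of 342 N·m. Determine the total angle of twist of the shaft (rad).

J = π(d_o⁴ − d_i⁴)/32 = π(0.0819⁴ − 0.0681⁴)/32 = 2.306×10^-6 m⁴.
θ = T·L/(G·J) = 342.0 × 2.15 / (75.1×10⁹ × 2.306×10^-6) = 4.247×10^-3 rad.

0.00425 rad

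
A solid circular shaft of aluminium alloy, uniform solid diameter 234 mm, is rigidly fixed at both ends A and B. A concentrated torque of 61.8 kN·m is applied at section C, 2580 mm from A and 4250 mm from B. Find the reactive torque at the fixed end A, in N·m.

With uniform GJ and both ends fixed, compatibility θ_AC = θ_CB gives T_A·a = T_B·b, together with T_A + T_B = T₀.
T_A = T₀·b/(a+b) = 61800·4250/6830 = 38460 N·m; T_B = 23340 N·m.

38500 N·m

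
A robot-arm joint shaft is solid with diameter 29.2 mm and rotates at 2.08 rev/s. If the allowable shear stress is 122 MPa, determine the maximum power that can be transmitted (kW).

7.79 kW

J = πd⁴/32 = π(0.0292)⁴/32 = 7.137×10^-8 m⁴.
T_max = τ_allow·J/r = 1.22×10^8 × 7.137×10^-8 / 0.0146 = 596.4 N·m.
ω = 2π·2.08 = 13.07 rad/s, so P_max = T_max·ω = 7794 W.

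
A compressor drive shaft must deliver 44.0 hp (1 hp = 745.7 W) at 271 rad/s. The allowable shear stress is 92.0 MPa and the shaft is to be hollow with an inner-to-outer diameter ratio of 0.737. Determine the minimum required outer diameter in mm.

ω = 271 rad/s, so T = P/ω = 44.0×745.7 / 271.0 = 121.1 N·m.
For a hollow shaft with d_i/d_o = 0.737: τ_max = 16T/(π d_o³ (1−k⁴)), so d_o = [16T/(π τ_allow (1−k⁴))]^(1/3) = [16·121.1/(π·9.20×10^7·0.7050)]^(1/3) = 0.02118 m.

21.2 mm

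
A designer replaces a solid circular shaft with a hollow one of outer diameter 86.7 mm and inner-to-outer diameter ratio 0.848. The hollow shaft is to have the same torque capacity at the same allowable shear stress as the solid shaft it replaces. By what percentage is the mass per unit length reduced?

Equal τ_max and T ⇒ the solid shaft needs d_s³ = d_o³(1−k⁴), so d_s = 86.7·(1−0.848⁴)^(1/3) = 68.02 mm.
Area ratio A_h/A_s = d_o²(1−k²)/d_s² = (1−k²)/(1−k⁴)^(2/3) = 0.4564.
Mass saving = 1 − 0.4564 = 54.4 %.

54.4 %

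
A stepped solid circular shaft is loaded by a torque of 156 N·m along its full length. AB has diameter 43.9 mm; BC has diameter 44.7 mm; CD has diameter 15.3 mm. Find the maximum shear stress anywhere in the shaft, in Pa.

Under the same torque, τ_max = 16T/(πd³) is largest where d is smallest — segment CD (d = 15.3 mm).
τ_max = 16·156.0/(π·(0.0153)³) = 2.218×10^8 Pa.

2.22e8 Pa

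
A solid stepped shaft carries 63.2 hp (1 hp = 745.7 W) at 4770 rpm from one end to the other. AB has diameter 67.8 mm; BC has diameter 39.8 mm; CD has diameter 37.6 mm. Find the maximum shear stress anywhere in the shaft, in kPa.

9040 kPa

ω = 2π·4770/60 = 499.5 rad/s, so T = P/ω = 63.2×745.7 / 499.5 = 94.35 N·m.
Under the same torque, τ_max = 16T/(πd³) is largest where d is smallest — segment CD (d = 37.6 mm).
τ_max = 16·94.35/(π·(0.0376)³) = 9.039×10^6 Pa.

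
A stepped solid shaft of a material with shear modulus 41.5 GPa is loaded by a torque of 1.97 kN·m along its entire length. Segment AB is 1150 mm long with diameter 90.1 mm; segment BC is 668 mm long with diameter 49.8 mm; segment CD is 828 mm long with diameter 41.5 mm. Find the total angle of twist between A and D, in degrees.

11.2°

J_AB = π(0.0901)⁴/32 = 6.47×10^-6 m⁴; J_BC = π(0.0498)⁴/32 = 6.04×10^-7 m⁴; J_CD = π(0.0415)⁴/32 = 2.91×10^-7 m⁴.
θ = (T/G)·Σ L_i/J_i = (1970/41.5×10⁹)·(1.15/6.47×10^-6 + 0.668/6.04×10^-7 + 0.828/2.91×10^-7) = 0.1959 rad.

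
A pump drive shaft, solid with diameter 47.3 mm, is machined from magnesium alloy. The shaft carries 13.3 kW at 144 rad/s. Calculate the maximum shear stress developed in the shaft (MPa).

ω = 144 rad/s, so T = P/ω = 13.3×10³ / 144.0 = 92.36 N·m.
J = πd⁴/32 = π(0.0473)⁴/32 = 4.914×10^-7 m⁴.
τ_max = T·r/J = 92.36 × 0.0236 / 4.914×10^-7 = 4.445×10^6 Pa.

4.45 MPa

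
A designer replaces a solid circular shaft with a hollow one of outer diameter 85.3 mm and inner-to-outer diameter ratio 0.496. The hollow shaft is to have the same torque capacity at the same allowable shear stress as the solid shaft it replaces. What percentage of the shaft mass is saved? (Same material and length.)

Equal τ_max and T ⇒ the solid shaft needs d_s³ = d_o³(1−k⁴), so d_s = 85.3·(1−0.496⁴)^(1/3) = 83.54 mm.
Area ratio A_h/A_s = d_o²(1−k²)/d_s² = (1−k²)/(1−k⁴)^(2/3) = 0.7860.
Mass saving = 1 − 0.7860 = 21.4 %.

21.4 %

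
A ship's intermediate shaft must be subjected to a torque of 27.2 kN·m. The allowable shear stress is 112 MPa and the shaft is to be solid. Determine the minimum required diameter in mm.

For a solid shaft τ_max = 16T/(πd³), so d = (16T/(π τ_allow))^(1/3) = (16·27200/(π·1.12×10^8))^(1/3) = 0.1073 m.

107 mm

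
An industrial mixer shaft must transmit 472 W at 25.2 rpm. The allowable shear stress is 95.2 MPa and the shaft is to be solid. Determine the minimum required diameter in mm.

ω = 2π·25.2/60 = 2.639 rad/s, so T = P/ω = 472 / 2.639 = 178.9 N·m.
For a solid shaft τ_max = 16T/(πd³), so d = (16T/(π τ_allow))^(1/3) = (16·178.9/(π·9.52×10^7))^(1/3) = 0.02123 m.

21.2 mm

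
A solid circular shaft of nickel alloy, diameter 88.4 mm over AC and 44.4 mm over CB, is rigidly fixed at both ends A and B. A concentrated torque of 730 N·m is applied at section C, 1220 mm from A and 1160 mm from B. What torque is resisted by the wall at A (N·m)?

Compatibility: T_A·a/J_AC = T_B·b/J_CB with T_A + T_B = T₀.
J_AC = 6.00×10^-6 m⁴, J_CB = 3.82×10^-7 m⁴, so T_A = T₀·(J_AC/a)/((J_AC/a)+(J_CB/b)) = 684.2 N·m, T_B = 45.79 N·m.

684 N·m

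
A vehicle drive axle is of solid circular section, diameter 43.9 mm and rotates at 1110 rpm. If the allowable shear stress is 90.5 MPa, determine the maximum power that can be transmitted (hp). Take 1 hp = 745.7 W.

234 hp

J = πd⁴/32 = π(0.0439)⁴/32 = 3.646×10^-7 m⁴.
T_max = τ_allow·J/r = 9.05×10^7 × 3.646×10^-7 / 0.0220 = 1503 N·m.
ω = 2π·1110/60 = 116.2 rad/s, so P_max = T_max·ω = 1.748×10^5 W.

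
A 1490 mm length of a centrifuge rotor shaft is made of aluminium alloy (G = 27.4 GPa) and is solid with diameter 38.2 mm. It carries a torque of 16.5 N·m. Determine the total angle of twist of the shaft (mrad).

J = πd⁴/32 = π(0.0382)⁴/32 = 2.091×10^-7 m⁴.
θ = T·L/(G·J) = 16.50 × 1.49 / (27.4×10⁹ × 2.091×10^-7) = 4.292×10^-3 rad.

4.29 mrad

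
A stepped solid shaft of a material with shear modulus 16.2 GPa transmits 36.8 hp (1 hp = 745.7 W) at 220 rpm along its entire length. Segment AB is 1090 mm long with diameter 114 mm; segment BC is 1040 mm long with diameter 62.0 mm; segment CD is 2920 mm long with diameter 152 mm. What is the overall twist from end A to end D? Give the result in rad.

0.0616 rad

ω = 2π·220/60 = 23.04 rad/s, so T = P/ω = 36.8×745.7 / 23.04 = 1191 N·m.
J_AB = π(0.114)⁴/32 = 1.66×10^-5 m⁴; J_BC = π(0.0620)⁴/32 = 1.45×10^-6 m⁴; J_CD = π(0.152)⁴/32 = 5.24×10^-5 m⁴.
θ = (T/G)·Σ L_i/J_i = (1191/16.2×10⁹)·(1.09/1.66×10^-5 + 1.04/1.45×10^-6 + 2.92/5.24×10^-5) = 0.06164 rad.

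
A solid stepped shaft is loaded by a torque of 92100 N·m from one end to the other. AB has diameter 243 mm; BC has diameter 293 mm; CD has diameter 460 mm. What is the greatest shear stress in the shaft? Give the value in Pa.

3.27e7 Pa

Under the same torque, τ_max = 16T/(πd³) is largest where d is smallest — segment AB (d = 243 mm).
τ_max = 16·92100/(π·(0.243)³) = 3.269×10^7 Pa.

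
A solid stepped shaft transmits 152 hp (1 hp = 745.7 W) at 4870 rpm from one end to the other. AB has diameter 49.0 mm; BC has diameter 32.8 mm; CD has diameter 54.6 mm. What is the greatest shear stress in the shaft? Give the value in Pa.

3.21e7 Pa

ω = 2π·4870/60 = 510.0 rad/s, so T = P/ω = 152×745.7 / 510.0 = 222.3 N·m.
Under the same torque, τ_max = 16T/(πd³) is largest where d is smallest — segment BC (d = 32.8 mm).
τ_max = 16·222.3/(π·(0.0328)³) = 3.208×10^7 Pa.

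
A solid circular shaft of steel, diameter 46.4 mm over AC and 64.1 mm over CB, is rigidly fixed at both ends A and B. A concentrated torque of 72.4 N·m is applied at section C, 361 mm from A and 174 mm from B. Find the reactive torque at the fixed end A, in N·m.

8.46 N·m

Compatibility: T_A·a/J_AC = T_B·b/J_CB with T_A + T_B = T₀.
J_AC = 4.55×10^-7 m⁴, J_CB = 1.66×10^-6 m⁴, so T_A = T₀·(J_AC/a)/((J_AC/a)+(J_CB/b)) = 8.461 N·m, T_B = 63.94 N·m.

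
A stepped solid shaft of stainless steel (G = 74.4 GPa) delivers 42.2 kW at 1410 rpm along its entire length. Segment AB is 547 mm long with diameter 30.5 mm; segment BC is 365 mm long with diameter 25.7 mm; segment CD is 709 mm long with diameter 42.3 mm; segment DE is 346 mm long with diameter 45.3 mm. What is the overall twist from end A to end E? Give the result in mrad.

69.4 mrad

ω = 2π·1410/60 = 147.7 rad/s, so T = P/ω = 42.2×10³ / 147.7 = 285.8 N·m.
J_AB = π(0.0305)⁴/32 = 8.50×10^-8 m⁴; J_BC = π(0.0257)⁴/32 = 4.28×10^-8 m⁴; J_CD = π(0.0423)⁴/32 = 3.14×10^-7 m⁴; J_DE = π(0.0453)⁴/32 = 4.13×10^-7 m⁴.
θ = (T/G)·Σ L_i/J_i = (285.8/74.4×10⁹)·(0.547/8.50×10^-8 + 0.365/4.28×10^-8 + 0.709/3.14×10^-7 + 0.346/4.13×10^-7) = 0.06935 rad.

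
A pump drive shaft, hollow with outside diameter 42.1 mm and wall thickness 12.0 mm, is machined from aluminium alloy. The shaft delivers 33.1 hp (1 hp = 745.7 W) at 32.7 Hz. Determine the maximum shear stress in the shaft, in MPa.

ω = 2π·32.7 = 205.5 rad/s, so T = P/ω = 33.1×745.7 / 205.5 = 120.1 N·m.
J = π(d_o⁴ − d_i⁴)/32 = π(0.0421⁴ − 0.0181⁴)/32 = 2.979×10^-7 m⁴.
τ_max = T·r/J = 120.1 × 0.0210 / 2.979×10^-7 = 8.490×10^6 Pa.

8.49 MPa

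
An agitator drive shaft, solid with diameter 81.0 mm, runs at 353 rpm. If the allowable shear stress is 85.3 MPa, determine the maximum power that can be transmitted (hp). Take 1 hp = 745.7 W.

J = πd⁴/32 = π(0.0810)⁴/32 = 4.226×10^-6 m⁴.
T_max = τ_allow·J/r = 8.53×10^7 × 4.226×10^-6 / 0.0405 = 8901 N·m.
ω = 2π·353/60 = 36.97 rad/s, so P_max = T_max·ω = 3.290×10^5 W.

441 hp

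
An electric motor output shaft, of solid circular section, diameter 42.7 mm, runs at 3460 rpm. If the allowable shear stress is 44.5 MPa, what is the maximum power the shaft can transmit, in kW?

246 kW

J = πd⁴/32 = π(0.0427)⁴/32 = 3.264×10^-7 m⁴.
T_max = τ_allow·J/r = 4.45×10^7 × 3.264×10^-7 / 0.0214 = 680.3 N·m.
ω = 2π·3460/60 = 362.3 rad/s, so P_max = T_max·ω = 2.465×10^5 W.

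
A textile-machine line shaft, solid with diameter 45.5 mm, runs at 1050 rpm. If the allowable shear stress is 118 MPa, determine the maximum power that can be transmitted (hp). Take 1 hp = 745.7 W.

322 hp

J = πd⁴/32 = π(0.0455)⁴/32 = 4.208×10^-7 m⁴.
T_max = τ_allow·J/r = 1.18×10^8 × 4.208×10^-7 / 0.0227 = 2182 N·m.
ω = 2π·1050/60 = 110.0 rad/s, so P_max = T_max·ω = 2.400×10^5 W.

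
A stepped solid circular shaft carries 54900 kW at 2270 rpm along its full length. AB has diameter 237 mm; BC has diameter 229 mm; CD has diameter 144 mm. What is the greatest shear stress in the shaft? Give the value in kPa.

394000 kPa

ω = 2π·2270/60 = 237.7 rad/s, so T = P/ω = 54900×10³ / 237.7 = 230900 N·m.
Under the same torque, τ_max = 16T/(πd³) is largest where d is smallest — segment CD (d = 144 mm).
τ_max = 16·230900/(π·(0.144)³) = 3.939×10^8 Pa.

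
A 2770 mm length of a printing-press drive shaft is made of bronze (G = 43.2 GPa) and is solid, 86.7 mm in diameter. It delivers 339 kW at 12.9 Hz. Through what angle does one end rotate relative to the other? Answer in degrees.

2.77°

ω = 2π·12.9 = 81.05 rad/s, so T = P/ω = 339×10³ / 81.05 = 4182 N·m.
J = πd⁴/32 = π(0.0867)⁴/32 = 5.547×10^-6 m⁴.
θ = T·L/(G·J) = 4182 × 2.77 / (43.2×10⁹ × 5.547×10^-6) = 0.04834 rad.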